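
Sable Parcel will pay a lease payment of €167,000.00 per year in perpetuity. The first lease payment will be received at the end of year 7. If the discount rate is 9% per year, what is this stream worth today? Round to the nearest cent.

€1106407.15

Value at end of year 6: C / r = €167,000.00 / 0.09 = €1,855,555.5556
Discount to today: PV = €1,855,555.5556 / (1 + 0.09)^6 = €1,855,555.5556 / 1.677100 = €1,106,407.15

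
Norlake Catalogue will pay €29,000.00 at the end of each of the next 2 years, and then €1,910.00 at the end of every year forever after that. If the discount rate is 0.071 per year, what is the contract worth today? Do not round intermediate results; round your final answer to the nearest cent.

€75812.82

PV of 2-year annuity: €29,000.00 × [1 − (1+0.071)^−2] / 0.071 = 52359.94180
Perpetuity value at year 2: €1,910.00 / 0.071 = 26901.40845
PV of perpetuity: 26901.40845 / (1+0.071)^2 = 23452.87435
Total PV = 52359.94180 + 23452.87435 = 75812.81615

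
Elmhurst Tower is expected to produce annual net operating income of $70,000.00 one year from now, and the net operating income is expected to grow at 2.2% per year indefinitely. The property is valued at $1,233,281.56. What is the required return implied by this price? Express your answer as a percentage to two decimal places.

P = D₁/(r − g) ⇒ r = D₁/P + g = $70,000.0000/$1,233,281.56 + 0.022 = 0.056759 + 0.022 = 0.078759

7.88%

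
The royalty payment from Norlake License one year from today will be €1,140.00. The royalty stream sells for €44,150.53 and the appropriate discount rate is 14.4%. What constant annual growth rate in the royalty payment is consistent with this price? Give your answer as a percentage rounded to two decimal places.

P = D₁/(r−g) ⇒ g = r − D₁/P = 0.144 − €1,140.00/€44,150.53 = 0.118179

11.82%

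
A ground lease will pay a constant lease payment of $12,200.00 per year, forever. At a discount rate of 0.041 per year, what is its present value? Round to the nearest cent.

$297560.98

Level perpetuity: PV = C / r = $12,200.00 / 0.041 = $297,560.98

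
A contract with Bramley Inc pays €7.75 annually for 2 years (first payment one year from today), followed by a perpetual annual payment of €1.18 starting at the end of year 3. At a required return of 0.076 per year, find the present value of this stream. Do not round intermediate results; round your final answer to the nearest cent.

€27.31

PV of 2-year annuity: €7.75 × [1 − (1+0.076)^−2] / 0.076 = 13.89647
Perpetuity value at year 2: €1.18 / 0.076 = 15.52632
PV of perpetuity: 15.52632 / (1+0.076)^2 = 13.41047
Total PV = 13.89647 + 13.41047 = 27.30694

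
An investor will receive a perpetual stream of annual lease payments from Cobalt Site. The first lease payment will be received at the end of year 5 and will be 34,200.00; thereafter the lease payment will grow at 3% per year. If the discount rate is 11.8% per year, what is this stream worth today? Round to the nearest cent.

Value at end of year 4: C₁ / (r − g) = 34,200.00 / (0.118 − 0.03) = 388,636.3636
Discount to today: PV = 388,636.3636 / (1 + 0.118)^4 = 388,636.3636 / 1.562310 = 248,757.52

248757.52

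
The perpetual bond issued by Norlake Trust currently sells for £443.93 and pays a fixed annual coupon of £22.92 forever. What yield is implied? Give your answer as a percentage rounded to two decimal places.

5.16%

P = C/r ⇒ r = C/P = £22.92/£443.93 = 0.051630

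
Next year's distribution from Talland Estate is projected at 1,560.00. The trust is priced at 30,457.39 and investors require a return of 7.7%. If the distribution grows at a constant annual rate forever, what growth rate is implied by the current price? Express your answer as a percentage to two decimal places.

P = D₁/(r−g) ⇒ g = r − D₁/P = 0.077 − 1,560.00/30,457.39 = 0.025781

2.58%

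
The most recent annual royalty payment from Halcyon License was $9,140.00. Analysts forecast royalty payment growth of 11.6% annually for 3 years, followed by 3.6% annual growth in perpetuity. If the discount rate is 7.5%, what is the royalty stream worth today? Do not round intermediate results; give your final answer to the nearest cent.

$301214.53

D_1 = 10200.24000
D_2 = 11383.46784
D_3 = 12703.95011
Terminal value at year 3: TV = D_3×(1+g_2)/(r−g_2) = 13161.29231/0.039 = 337469.03368
P_0 = D_1/(1+r)^1 + D_2/(1+r)^2 + D_3/(1+r)^3 + TV/(1+r)^3
    = 9488.59535 + 9850.48596 + 10226.17892 + 271649.26554 = 301214.52577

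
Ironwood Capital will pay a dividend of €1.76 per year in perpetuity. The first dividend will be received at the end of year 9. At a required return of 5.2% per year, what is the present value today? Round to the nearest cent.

€22.56

Value at end of year 8: C / r = €1.76 / 0.052 = €33.8462
Discount to today: PV = €33.8462 / (1 + 0.052)^8 = €33.8462 / 1.500120 = €22.56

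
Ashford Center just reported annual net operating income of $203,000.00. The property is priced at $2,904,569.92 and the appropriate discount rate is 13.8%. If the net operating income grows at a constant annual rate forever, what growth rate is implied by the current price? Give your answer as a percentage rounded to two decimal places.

6.37%

P = D₀(1+g)/(r−g) ⇒ P(r−g) = D₀(1+g) ⇒ g(P+D₀) = P·r − D₀
g = (P·r − D₀)/(P + D₀) = ($2,904,569.92×0.138 − $203,000.00) / ($2,904,569.92 + $203,000.00) = 0.063661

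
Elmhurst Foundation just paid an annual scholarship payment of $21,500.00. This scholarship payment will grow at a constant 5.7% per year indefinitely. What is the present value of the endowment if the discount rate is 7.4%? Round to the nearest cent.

$1336794.12

D₁ = D₀ × (1 + g) = $21,500.00 × 1.057 = $22,725.5000
Growing perpetuity: P = D₁ / (r − g) = $22,725.5000 / (0.074 − 0.057) = $1,336,794.12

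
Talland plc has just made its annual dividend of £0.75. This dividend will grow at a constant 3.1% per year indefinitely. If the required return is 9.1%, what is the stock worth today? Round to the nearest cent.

D₁ = D₀ × (1 + g) = £0.75 × 1.031 = £0.7733
Growing perpetuity: P = D₁ / (r − g) = £0.7733 / (0.091 − 0.031) = £12.89

£12.89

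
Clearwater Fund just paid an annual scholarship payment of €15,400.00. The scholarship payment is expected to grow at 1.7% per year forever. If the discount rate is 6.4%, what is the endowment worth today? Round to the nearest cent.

D₁ = D₀ × (1 + g) = €15,400.00 × 1.017 = €15,661.8000
Growing perpetuity: P = D₁ / (r − g) = €15,661.8000 / (0.064 − 0.017) = €333,229.79

€333229.79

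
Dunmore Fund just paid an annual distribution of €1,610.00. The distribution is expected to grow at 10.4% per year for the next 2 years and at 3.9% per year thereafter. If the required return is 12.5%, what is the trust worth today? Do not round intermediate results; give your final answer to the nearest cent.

D_1 = 1777.44000
D_2 = 1962.29376
Terminal value at year 2: TV = D_2×(1+g_2)/(r−g_2) = 2038.82322/0.086 = 23707.24671
P_0 = D_1/(1+r)^1 + D_2/(1+r)^2 + TV/(1+r)^2
    = 1579.94667 + 1550.45433 + 18731.65172 = 21862.05271

€21862.05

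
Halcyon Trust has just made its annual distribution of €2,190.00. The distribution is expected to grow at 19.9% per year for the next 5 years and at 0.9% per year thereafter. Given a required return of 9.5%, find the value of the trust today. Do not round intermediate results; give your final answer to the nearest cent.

€54939.09

D_1 = 2625.81000
D_2 = 3148.34619
D_3 = 3774.86708
D_4 = 4526.06563
D_5 = 5426.75269
Terminal value at year 5: TV = D_5×(1+g_2)/(r−g_2) = 5475.59347/0.086 = 63669.69146
P_0 = D_1/(1+r)^1 + D_2/(1+r)^2 + D_3/(1+r)^3 + D_4/(1+r)^4 + D_5/(1+r)^5 + TV/(1+r)^5
    = 2398.00000 + 2625.75525 + 2875.14205 + 3148.21490 + 3447.22344 + 40444.74946 = 54939.08511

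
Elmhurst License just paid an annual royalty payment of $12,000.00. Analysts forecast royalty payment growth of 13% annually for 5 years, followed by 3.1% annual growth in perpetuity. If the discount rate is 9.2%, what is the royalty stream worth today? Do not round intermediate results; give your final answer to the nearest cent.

D_1 = 13560.00000
D_2 = 15322.80000
D_3 = 17314.76400
D_4 = 19565.68332
D_5 = 22109.22215
Terminal value at year 5: TV = D_5×(1+g_2)/(r−g_2) = 22794.60804/0.061 = 373682.09899
P_0 = D_1/(1+r)^1 + D_2/(1+r)^2 + D_3/(1+r)^3 + D_4/(1+r)^4 + D_5/(1+r)^5 + TV/(1+r)^5
    = 12417.58242 + 12849.69609 + 13296.84669 + 13759.55747 + 14238.36991 + 240651.79306 = 307213.84564

$307213.85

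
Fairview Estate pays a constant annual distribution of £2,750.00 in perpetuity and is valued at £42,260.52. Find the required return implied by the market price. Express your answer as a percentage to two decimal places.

6.51%

P = C/r ⇒ r = C/P = £2,750.00/£42,260.52 = 0.065073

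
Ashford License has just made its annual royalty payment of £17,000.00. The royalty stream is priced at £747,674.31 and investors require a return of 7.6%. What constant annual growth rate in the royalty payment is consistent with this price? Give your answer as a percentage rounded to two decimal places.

P = D₀(1+g)/(r−g) ⇒ P(r−g) = D₀(1+g) ⇒ g(P+D₀) = P·r − D₀
g = (P·r − D₀)/(P + D₀) = (£747,674.31×0.076 − £17,000.00) / (£747,674.31 + £17,000.00) = 0.052079

5.21%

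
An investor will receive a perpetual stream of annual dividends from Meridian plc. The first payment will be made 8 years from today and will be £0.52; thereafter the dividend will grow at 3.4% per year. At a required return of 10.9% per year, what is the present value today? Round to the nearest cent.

Value at end of year 7: C₁ / (r − g) = £0.52 / (0.109 − 0.034) = £6.9333
Discount to today: PV = £6.9333 / (1 + 0.109)^7 = £6.9333 / 2.063103 = £3.36

£3.36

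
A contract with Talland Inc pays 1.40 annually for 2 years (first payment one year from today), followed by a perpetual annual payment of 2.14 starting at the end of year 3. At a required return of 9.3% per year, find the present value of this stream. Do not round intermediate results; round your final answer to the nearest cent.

PV of 2-year annuity: 1.40 × [1 − (1+0.093)^−2] / 0.093 = 2.45277
Perpetuity value at year 2: 2.14 / 0.093 = 23.01075
PV of perpetuity: 23.01075 / (1+0.093)^2 = 19.26152
Total PV = 2.45277 + 19.26152 = 21.71429

21.71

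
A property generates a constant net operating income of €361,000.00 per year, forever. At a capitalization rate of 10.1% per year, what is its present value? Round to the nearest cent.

Level perpetuity: PV = C / r = €361,000.00 / 0.101 = €3,574,257.43

€3574257.43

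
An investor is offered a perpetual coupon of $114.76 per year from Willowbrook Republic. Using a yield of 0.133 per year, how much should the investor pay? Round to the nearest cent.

Level perpetuity: PV = C / r = $114.76 / 0.133 = $862.86

$862.86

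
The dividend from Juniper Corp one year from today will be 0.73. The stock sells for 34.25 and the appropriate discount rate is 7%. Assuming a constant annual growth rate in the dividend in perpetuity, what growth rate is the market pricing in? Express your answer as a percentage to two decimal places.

4.87%

P = D₁/(r−g) ⇒ g = r − D₁/P = 0.07 − 0.73/34.25 = 0.048686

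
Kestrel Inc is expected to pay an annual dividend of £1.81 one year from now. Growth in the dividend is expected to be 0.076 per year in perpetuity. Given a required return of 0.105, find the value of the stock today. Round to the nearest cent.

£62.41

Growing perpetuity: P = D₁ / (r − g) = £1.8100 / (0.105 − 0.076) = £62.41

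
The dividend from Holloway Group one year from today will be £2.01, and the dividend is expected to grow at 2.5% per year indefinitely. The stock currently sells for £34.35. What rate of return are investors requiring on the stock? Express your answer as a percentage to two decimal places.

P = D₁/(r − g) ⇒ r = D₁/P + g = £2.0100/£34.35 + 0.025 = 0.058515 + 0.025 = 0.083515

8.35%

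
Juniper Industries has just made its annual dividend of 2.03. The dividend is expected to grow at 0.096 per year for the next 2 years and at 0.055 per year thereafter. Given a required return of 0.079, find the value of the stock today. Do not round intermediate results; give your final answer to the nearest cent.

96.23

D_1 = 2.22488
D_2 = 2.43847
Terminal value at year 2: TV = D_2×(1+g_2)/(r−g_2) = 2.57258/0.024 = 107.19101
P_0 = D_1/(1+r)^1 + D_2/(1+r)^2 + TV/(1+r)^2
    = 2.06198 + 2.09447 + 92.06943 = 96.22589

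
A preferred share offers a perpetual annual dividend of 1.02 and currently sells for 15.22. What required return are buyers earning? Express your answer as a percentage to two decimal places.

P = C/r ⇒ r = C/P = 1.02/15.22 = 0.067017

6.70%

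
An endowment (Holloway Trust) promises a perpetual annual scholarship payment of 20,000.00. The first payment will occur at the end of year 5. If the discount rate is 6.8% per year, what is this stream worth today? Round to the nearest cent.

226066.43

Value at end of year 4: C / r = 20,000.00 / 0.068 = 294,117.6471
Discount to today: PV = 294,117.6471 / (1 + 0.068)^4 = 294,117.6471 / 1.301023 = 226,066.43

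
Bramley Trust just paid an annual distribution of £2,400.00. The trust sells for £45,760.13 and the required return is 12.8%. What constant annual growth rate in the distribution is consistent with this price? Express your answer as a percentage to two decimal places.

P = D₀(1+g)/(r−g) ⇒ P(r−g) = D₀(1+g) ⇒ g(P+D₀) = P·r − D₀
g = (P·r − D₀)/(P + D₀) = (£45,760.13×0.128 − £2,400.00) / (£45,760.13 + £2,400.00) = 0.071788

7.18%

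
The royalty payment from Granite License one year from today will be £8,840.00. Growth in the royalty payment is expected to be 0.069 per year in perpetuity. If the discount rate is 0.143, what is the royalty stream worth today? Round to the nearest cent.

Growing perpetuity: P = D₁ / (r − g) = £8,840.0000 / (0.143 − 0.069) = £119,459.46

£119459.46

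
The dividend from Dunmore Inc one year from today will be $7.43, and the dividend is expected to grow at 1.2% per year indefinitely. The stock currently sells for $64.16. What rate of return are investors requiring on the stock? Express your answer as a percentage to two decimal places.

P = D₁/(r − g) ⇒ r = D₁/P + g = $7.4300/$64.16 + 0.012 = 0.115804 + 0.012 = 0.127804

12.78%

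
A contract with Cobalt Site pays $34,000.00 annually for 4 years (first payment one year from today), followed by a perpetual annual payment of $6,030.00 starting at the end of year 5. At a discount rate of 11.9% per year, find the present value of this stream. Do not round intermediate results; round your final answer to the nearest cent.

PV of 4-year annuity: $34,000.00 × [1 − (1+0.119)^−4] / 0.119 = 103487.75394
Perpetuity value at year 4: $6,030.00 / 0.119 = 50672.26891
PV of perpetuity: 50672.26891 / (1+0.119)^4 = 32318.41137
Total PV = 103487.75394 + 32318.41137 = 135806.16531

$135806.17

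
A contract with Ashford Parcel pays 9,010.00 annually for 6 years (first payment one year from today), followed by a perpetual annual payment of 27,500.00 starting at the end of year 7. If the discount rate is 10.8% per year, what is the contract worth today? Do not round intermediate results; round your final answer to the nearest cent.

175954.23

PV of 6-year annuity: 9,010.00 × [1 − (1+0.108)^−6] / 0.108 = 38337.77002
Perpetuity value at year 6: 27,500.00 / 0.108 = 254629.62963
PV of perpetuity: 254629.62963 / (1+0.108)^6 = 137616.45809
Total PV = 38337.77002 + 137616.45809 = 175954.22811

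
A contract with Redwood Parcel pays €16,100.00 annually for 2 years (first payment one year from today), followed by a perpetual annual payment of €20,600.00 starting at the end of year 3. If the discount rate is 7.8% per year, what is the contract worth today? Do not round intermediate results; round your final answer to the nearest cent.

PV of 2-year annuity: €16,100.00 × [1 − (1+0.078)^−2] / 0.078 = 28789.48510
Perpetuity value at year 2: €20,600.00 / 0.078 = 264102.56410
PV of perpetuity: 264102.56410 / (1+0.078)^2 = 227266.32851
Total PV = 28789.48510 + 227266.32851 = 256055.81361

€256055.81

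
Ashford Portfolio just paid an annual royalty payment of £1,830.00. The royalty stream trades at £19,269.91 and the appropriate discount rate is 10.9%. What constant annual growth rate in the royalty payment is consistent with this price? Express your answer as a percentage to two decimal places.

P = D₀(1+g)/(r−g) ⇒ P(r−g) = D₀(1+g) ⇒ g(P+D₀) = P·r − D₀
g = (P·r − D₀)/(P + D₀) = (£19,269.91×0.109 − £1,830.00) / (£19,269.91 + £1,830.00) = 0.012816

1.28%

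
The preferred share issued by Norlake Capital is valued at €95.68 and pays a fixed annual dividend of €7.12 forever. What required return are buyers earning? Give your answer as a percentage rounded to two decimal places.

7.44%

P = C/r ⇒ r = C/P = €7.12/€95.68 = 0.074415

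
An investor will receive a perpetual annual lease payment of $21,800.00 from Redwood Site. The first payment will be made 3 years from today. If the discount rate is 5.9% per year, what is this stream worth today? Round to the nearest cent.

$329467.49

Value at end of year 2: C / r = $21,800.00 / 0.059 = $369,491.5254
Discount to today: PV = $369,491.5254 / (1 + 0.059)^2 = $369,491.5254 / 1.121481 = $329,467.49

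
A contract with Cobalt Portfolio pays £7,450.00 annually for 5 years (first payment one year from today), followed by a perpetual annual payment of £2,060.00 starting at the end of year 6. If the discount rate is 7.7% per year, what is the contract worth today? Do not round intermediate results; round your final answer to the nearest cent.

PV of 5-year annuity: £7,450.00 × [1 − (1+0.077)^−5] / 0.077 = 29982.37735
Perpetuity value at year 5: £2,060.00 / 0.077 = 26753.24675
PV of perpetuity: 26753.24675 / (1+0.077)^5 = 18462.81758
Total PV = 29982.37735 + 18462.81758 = 48445.19493

£48445.19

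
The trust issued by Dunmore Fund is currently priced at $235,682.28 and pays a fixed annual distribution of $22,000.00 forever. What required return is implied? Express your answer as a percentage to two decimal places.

9.33%

P = C/r ⇒ r = C/P = $22,000.00/$235,682.28 = 0.093346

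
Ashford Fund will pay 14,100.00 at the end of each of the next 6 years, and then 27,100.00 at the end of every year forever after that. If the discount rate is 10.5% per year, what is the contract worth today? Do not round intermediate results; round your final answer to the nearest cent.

202296.91

PV of 6-year annuity: 14,100.00 × [1 − (1+0.105)^−6] / 0.105 = 60519.72937
Perpetuity value at year 6: 27,100.00 / 0.105 = 258095.23810
PV of perpetuity: 258095.23810 / (1+0.105)^6 = 141777.17669
Total PV = 60519.72937 + 141777.17669 = 202296.90605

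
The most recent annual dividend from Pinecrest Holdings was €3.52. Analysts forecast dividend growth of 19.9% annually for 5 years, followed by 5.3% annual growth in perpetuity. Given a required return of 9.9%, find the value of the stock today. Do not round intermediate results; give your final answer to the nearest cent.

D_1 = 4.22048
D_2 = 5.06036
D_3 = 6.06737
D_4 = 7.27477
D_5 = 8.72245
Terminal value at year 5: TV = D_5×(1+g_2)/(r−g_2) = 9.18474/0.046 = 199.66830
P_0 = D_1/(1+r)^1 + D_2/(1+r)^2 + D_3/(1+r)^3 + D_4/(1+r)^4 + D_5/(1+r)^5 + TV/(1+r)^5
    = 3.84029 + 4.18973 + 4.57096 + 4.98688 + 5.44064 + 124.54338 = 147.57188

€147.57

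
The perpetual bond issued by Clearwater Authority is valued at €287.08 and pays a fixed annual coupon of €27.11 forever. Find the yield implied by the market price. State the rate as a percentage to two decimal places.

9.44%

P = C/r ⇒ r = C/P = €27.11/€287.08 = 0.094434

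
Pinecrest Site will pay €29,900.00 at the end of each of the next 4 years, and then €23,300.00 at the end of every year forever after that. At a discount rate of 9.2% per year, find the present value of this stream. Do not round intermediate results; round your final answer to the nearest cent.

PV of 4-year annuity: €29,900.00 × [1 − (1+0.092)^−4] / 0.092 = 96443.90489
Perpetuity value at year 4: €23,300.00 / 0.092 = 253260.86957
PV of perpetuity: 253260.86957 / (1+0.092)^4 = 178105.58582
Total PV = 96443.90489 + 178105.58582 = 274549.49071

€274549.49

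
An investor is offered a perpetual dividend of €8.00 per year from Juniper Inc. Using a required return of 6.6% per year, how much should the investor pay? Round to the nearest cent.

Level perpetuity: PV = C / r = €8.00 / 0.066 = €121.21

€121.21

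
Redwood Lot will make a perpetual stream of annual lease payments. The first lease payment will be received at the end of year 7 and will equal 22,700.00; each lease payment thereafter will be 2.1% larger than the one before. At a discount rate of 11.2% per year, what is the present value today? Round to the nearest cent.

Value at end of year 6: C₁ / (r − g) = 22,700.00 / (0.112 − 0.021) = 249,450.5495
Discount to today: PV = 249,450.5495 / (1 + 0.112)^6 = 249,450.5495 / 1.890727 = 131,933.70

131933.70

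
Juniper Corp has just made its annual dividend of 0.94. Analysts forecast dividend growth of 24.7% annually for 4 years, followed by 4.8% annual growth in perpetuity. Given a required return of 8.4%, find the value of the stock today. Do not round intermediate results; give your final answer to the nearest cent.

D_1 = 1.17218
D_2 = 1.46171
D_3 = 1.82275
D_4 = 2.27297
Terminal value at year 4: TV = D_4×(1+g_2)/(r−g_2) = 2.38207/0.036 = 66.16868
P_0 = D_1/(1+r)^1 + D_2/(1+r)^2 + D_3/(1+r)^3 + D_4/(1+r)^4 + TV/(1+r)^4
    = 1.08135 + 1.24395 + 1.43100 + 1.64618 + 47.92204 = 53.32451

53.32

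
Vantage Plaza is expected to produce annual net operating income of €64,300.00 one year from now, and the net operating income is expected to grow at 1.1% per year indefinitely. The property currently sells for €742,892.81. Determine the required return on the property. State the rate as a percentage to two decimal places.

P = D₁/(r − g) ⇒ r = D₁/P + g = €64,300.0000/€742,892.81 + 0.011 = 0.086554 + 0.011 = 0.097554

9.76%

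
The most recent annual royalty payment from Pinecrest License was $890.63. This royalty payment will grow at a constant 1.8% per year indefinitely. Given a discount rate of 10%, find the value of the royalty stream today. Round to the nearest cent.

$11056.85

D₁ = D₀ × (1 + g) = $890.63 × 1.018 = $906.6613
Growing perpetuity: P = D₁ / (r − g) = $906.6613 / (0.1 − 0.018) = $11,056.85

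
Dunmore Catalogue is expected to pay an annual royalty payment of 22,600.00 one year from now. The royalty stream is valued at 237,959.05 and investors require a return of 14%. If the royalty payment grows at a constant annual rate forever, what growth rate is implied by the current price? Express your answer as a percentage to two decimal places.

4.50%

P = D₁/(r−g) ⇒ g = r − D₁/P = 0.14 − 22,600.00/237,959.05 = 0.045026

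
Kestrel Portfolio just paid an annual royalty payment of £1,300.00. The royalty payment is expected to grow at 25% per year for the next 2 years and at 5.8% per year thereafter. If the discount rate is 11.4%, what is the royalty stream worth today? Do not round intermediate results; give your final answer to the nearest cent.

£34019.14

D_1 = 1625.00000
D_2 = 2031.25000
Terminal value at year 2: TV = D_2×(1+g_2)/(r−g_2) = 2149.06250/0.056 = 38376.11607
P_0 = D_1/(1+r)^1 + D_2/(1+r)^2 + TV/(1+r)^2
    = 1458.70736 + 1636.79013 + 30923.64204 = 34019.13952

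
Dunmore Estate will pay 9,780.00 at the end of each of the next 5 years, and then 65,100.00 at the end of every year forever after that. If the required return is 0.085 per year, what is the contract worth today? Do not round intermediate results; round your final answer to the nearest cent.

547886.03

PV of 5-year annuity: 9,780.00 × [1 − (1+0.085)^−5] / 0.085 = 38539.47953
Perpetuity value at year 5: 65,100.00 / 0.085 = 765882.35294
PV of perpetuity: 765882.35294 / (1+0.085)^5 = 509346.55360
Total PV = 38539.47953 + 509346.55360 = 547886.03313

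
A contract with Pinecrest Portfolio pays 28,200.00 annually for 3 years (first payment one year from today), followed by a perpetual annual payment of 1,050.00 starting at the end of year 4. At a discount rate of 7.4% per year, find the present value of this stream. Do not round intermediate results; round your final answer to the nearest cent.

84921.85

PV of 3-year annuity: 28,200.00 × [1 − (1+0.074)^−3] / 0.074 = 73468.18073
Perpetuity value at year 3: 1,050.00 / 0.074 = 14189.18919
PV of perpetuity: 14189.18919 / (1+0.074)^3 = 11453.67182
Total PV = 73468.18073 + 11453.67182 = 84921.85256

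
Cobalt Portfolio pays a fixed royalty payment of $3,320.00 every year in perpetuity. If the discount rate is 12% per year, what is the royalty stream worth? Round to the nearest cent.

$27666.67

Level perpetuity: PV = C / r = $3,320.00 / 0.12 = $27,666.67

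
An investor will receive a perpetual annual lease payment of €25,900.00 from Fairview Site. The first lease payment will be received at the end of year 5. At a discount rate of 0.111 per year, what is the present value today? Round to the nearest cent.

€153151.25

Value at end of year 4: C / r = €25,900.00 / 0.111 = €233,333.3333
Discount to today: PV = €233,333.3333 / (1 + 0.111)^4 = €233,333.3333 / 1.523548 = €153,151.25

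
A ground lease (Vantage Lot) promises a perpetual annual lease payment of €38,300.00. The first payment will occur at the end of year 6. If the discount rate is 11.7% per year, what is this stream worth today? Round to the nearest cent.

Value at end of year 5: C / r = €38,300.00 / 0.117 = €327,350.4274
Discount to today: PV = €327,350.4274 / (1 + 0.117)^5 = €327,350.4274 / 1.738865 = €188,255.23

€188255.23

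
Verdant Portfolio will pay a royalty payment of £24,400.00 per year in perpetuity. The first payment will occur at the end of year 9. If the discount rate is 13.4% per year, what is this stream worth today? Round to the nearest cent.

Value at end of year 8: C / r = £24,400.00 / 0.134 = £182,089.5522
Discount to today: PV = £182,089.5522 / (1 + 0.134)^8 = £182,089.5522 / 2.734667 = £66,585.64

£66585.64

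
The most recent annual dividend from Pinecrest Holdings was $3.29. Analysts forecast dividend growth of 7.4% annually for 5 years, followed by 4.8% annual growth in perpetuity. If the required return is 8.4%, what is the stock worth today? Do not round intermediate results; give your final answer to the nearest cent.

$107.44

D_1 = 3.53346
D_2 = 3.79494
D_3 = 4.07576
D_4 = 4.37737
D_5 = 4.70129
Terminal value at year 5: TV = D_5×(1+g_2)/(r−g_2) = 4.92695/0.036 = 136.85986
P_0 = D_1/(1+r)^1 + D_2/(1+r)^2 + D_3/(1+r)^3 + D_4/(1+r)^4 + D_5/(1+r)^5 + TV/(1+r)^5
    = 3.25965 + 3.22958 + 3.19979 + 3.17027 + 3.14102 + 91.43862 = 107.43893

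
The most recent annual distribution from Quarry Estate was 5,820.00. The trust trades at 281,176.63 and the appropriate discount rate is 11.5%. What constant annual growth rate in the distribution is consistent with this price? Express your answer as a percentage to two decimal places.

P = D₀(1+g)/(r−g) ⇒ P(r−g) = D₀(1+g) ⇒ g(P+D₀) = P·r − D₀
g = (P·r − D₀)/(P + D₀) = (281,176.63×0.115 − 5,820.00) / (281,176.63 + 5,820.00) = 0.092389

9.24%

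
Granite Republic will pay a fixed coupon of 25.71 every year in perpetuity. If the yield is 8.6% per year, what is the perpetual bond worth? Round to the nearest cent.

Level perpetuity: PV = C / r = 25.71 / 0.086 = 298.95

298.95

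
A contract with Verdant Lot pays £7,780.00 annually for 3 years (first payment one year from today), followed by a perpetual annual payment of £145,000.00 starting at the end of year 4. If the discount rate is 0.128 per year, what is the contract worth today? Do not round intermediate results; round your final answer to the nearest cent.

PV of 3-year annuity: £7,780.00 × [1 − (1+0.128)^−3] / 0.128 = 18432.33106
Perpetuity value at year 3: £145,000.00 / 0.128 = 1132812.50000
PV of perpetuity: 1132812.50000 / (1+0.128)^3 = 789279.33761
Total PV = 18432.33106 + 789279.33761 = 807711.66867

£807711.67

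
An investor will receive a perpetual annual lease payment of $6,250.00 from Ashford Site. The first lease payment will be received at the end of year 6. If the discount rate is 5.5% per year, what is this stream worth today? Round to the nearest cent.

Value at end of year 5: C / r = $6,250.00 / 0.055 = $113,636.3636
Discount to today: PV = $113,636.3636 / (1 + 0.055)^5 = $113,636.3636 / 1.306960 = $86,947.09

$86947.09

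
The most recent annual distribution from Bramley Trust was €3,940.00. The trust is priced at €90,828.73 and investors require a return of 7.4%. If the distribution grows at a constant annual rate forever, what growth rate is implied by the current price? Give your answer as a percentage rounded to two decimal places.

P = D₀(1+g)/(r−g) ⇒ P(r−g) = D₀(1+g) ⇒ g(P+D₀) = P·r − D₀
g = (P·r − D₀)/(P + D₀) = (€90,828.73×0.074 − €3,940.00) / (€90,828.73 + €3,940.00) = 0.029349

2.93%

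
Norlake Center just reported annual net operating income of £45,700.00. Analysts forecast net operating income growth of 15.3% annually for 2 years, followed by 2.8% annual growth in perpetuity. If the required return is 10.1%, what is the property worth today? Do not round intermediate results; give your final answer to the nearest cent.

D_1 = 52692.10000
D_2 = 60753.99130
Terminal value at year 2: TV = D_2×(1+g_2)/(r−g_2) = 62455.10306/0.073 = 855549.35694
P_0 = D_1/(1+r)^1 + D_2/(1+r)^2 + TV/(1+r)^2
    = 47858.40145 + 50118.74376 + 705781.76139 = 803758.90660

£803758.91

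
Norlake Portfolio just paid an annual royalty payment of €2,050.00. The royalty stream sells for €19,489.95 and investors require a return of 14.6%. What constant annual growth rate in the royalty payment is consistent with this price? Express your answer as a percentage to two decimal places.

P = D₀(1+g)/(r−g) ⇒ P(r−g) = D₀(1+g) ⇒ g(P+D₀) = P·r − D₀
g = (P·r − D₀)/(P + D₀) = (€19,489.95×0.146 − €2,050.00) / (€19,489.95 + €2,050.00) = 0.036933

3.69%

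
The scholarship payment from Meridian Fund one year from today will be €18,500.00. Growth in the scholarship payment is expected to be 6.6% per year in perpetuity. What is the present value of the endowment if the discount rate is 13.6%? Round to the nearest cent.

€264285.71

Growing perpetuity: P = D₁ / (r − g) = €18,500.0000 / (0.136 − 0.066) = €264,285.71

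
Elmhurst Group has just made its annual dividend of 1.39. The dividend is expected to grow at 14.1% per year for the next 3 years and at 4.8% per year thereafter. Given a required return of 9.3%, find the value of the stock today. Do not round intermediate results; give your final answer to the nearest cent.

41.37

D_1 = 1.58599
D_2 = 1.80961
D_3 = 2.06477
Terminal value at year 3: TV = D_3×(1+g_2)/(r−g_2) = 2.16388/0.045 = 48.08620
P_0 = D_1/(1+r)^1 + D_2/(1+r)^2 + D_3/(1+r)^3 + TV/(1+r)^3
    = 1.45104 + 1.51477 + 1.58129 + 36.82646 = 41.37356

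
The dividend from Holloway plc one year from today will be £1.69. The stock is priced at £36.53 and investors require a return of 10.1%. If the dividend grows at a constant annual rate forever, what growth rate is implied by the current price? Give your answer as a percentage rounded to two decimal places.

5.47%

P = D₁/(r−g) ⇒ g = r − D₁/P = 0.101 − £1.69/£36.53 = 0.054737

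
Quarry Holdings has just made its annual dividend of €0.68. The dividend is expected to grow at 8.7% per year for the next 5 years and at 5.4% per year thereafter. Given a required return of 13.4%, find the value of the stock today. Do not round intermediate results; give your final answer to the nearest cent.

€10.25

D_1 = 0.73916
D_2 = 0.80347
D_3 = 0.87337
D_4 = 0.94935
D_5 = 1.03195
Terminal value at year 5: TV = D_5×(1+g_2)/(r−g_2) = 1.08767/0.08 = 13.59588
P_0 = D_1/(1+r)^1 + D_2/(1+r)^2 + D_3/(1+r)^3 + D_4/(1+r)^4 + D_5/(1+r)^5 + TV/(1+r)^5
    = 0.65182 + 0.62480 + 0.59891 + 0.57408 + 0.55029 + 7.25007 = 10.24996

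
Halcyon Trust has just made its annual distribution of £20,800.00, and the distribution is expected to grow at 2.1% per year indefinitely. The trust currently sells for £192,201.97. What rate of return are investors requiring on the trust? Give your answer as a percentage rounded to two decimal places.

13.15%

D₁ = £20,800.00 × 1.021 = £21,236.8000
P = D₁/(r − g) ⇒ r = D₁/P + g = £21,236.8000/£192,201.97 + 0.021 = 0.110492 + 0.021 = 0.131492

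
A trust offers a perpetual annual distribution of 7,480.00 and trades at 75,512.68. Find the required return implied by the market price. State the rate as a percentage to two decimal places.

9.91%

P = C/r ⇒ r = C/P = 7,480.00/75,512.68 = 0.099056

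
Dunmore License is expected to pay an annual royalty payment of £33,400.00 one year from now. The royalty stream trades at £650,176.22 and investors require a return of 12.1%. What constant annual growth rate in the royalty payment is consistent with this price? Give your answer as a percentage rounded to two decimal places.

P = D₁/(r−g) ⇒ g = r − D₁/P = 0.121 − £33,400.00/£650,176.22 = 0.069629

6.96%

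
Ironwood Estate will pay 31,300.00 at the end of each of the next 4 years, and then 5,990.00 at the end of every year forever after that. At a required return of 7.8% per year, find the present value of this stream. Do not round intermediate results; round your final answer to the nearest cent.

160999.35

PV of 4-year annuity: 31,300.00 × [1 − (1+0.078)^−4] / 0.078 = 104132.76501
Perpetuity value at year 4: 5,990.00 / 0.078 = 76794.87179
PV of perpetuity: 76794.87179 / (1+0.078)^4 = 56866.58865
Total PV = 104132.76501 + 56866.58865 = 160999.35366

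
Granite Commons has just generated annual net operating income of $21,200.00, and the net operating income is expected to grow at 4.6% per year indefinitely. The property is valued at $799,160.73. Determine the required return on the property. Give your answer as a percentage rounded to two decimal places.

D₁ = $21,200.00 × 1.046 = $22,175.2000
P = D₁/(r − g) ⇒ r = D₁/P + g = $22,175.2000/$799,160.73 + 0.046 = 0.027748 + 0.046 = 0.073748

7.37%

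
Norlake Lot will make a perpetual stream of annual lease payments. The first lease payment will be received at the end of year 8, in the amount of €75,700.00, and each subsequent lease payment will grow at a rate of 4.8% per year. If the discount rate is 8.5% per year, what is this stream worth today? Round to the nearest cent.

€1155808.78

Value at end of year 7: C₁ / (r − g) = €75,700.00 / (0.085 − 0.048) = €2,045,945.9459
Discount to today: PV = €2,045,945.9459 / (1 + 0.085)^7 = €2,045,945.9459 / 1.770142 = €1,155,808.78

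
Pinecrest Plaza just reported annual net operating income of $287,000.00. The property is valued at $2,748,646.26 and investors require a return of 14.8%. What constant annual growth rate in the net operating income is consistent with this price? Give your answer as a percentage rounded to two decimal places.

P = D₀(1+g)/(r−g) ⇒ P(r−g) = D₀(1+g) ⇒ g(P+D₀) = P·r − D₀
g = (P·r − D₀)/(P + D₀) = ($2,748,646.26×0.148 − $287,000.00) / ($2,748,646.26 + $287,000.00) = 0.039464

3.95%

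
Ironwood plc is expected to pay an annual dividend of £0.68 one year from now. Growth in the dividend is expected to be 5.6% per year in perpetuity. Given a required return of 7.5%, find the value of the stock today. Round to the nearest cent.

Growing perpetuity: P = D₁ / (r − g) = £0.6800 / (0.075 − 0.056) = £35.79

£35.79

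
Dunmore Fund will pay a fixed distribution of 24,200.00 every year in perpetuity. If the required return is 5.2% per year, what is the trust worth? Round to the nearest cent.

Level perpetuity: PV = C / r = 24,200.00 / 0.052 = 465,384.62

465384.62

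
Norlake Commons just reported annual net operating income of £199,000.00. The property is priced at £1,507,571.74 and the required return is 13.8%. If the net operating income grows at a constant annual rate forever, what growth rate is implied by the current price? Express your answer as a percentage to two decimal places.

0.53%

P = D₀(1+g)/(r−g) ⇒ P(r−g) = D₀(1+g) ⇒ g(P+D₀) = P·r − D₀
g = (P·r − D₀)/(P + D₀) = (£1,507,571.74×0.138 − £199,000.00) / (£1,507,571.74 + £199,000.00) = 0.005300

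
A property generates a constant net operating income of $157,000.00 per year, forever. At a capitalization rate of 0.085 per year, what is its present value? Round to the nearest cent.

$1847058.82

Level perpetuity: PV = C / r = $157,000.00 / 0.085 = $1,847,058.82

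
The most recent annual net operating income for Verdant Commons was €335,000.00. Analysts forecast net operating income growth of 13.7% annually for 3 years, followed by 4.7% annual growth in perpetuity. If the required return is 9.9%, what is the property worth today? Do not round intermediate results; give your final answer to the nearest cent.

D_1 = 380895.00000
D_2 = 433077.61500
D_3 = 492409.24825
Terminal value at year 3: TV = D_3×(1+g_2)/(r−g_2) = 515552.48292/0.052 = 9914470.82544
P_0 = D_1/(1+r)^1 + D_2/(1+r)^2 + D_3/(1+r)^3 + TV/(1+r)^3
    = 346583.25751 + 358567.02801 + 370965.16001 + 7469240.81787 = 8545356.26340

€8545356.26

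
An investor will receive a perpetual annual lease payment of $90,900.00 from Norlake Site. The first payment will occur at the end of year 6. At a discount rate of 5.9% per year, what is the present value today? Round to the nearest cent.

$1156730.19

Value at end of year 5: C / r = $90,900.00 / 0.059 = $1,540,677.9661
Discount to today: PV = $1,540,677.9661 / (1 + 0.059)^5 = $1,540,677.9661 / 1.331925 = $1,156,730.19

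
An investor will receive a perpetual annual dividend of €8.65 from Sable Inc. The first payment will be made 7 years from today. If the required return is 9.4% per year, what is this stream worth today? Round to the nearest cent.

€53.68

Value at end of year 6: C / r = €8.65 / 0.094 = €92.0213
Discount to today: PV = €92.0213 / (1 + 0.094)^6 = €92.0213 / 1.714368 = €53.68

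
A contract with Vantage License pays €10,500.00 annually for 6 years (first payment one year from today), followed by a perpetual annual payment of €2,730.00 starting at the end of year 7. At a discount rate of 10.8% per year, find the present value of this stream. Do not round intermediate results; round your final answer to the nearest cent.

€58339.32

PV of 6-year annuity: €10,500.00 × [1 − (1+0.108)^−6] / 0.108 = 44677.75640
Perpetuity value at year 6: €2,730.00 / 0.108 = 25277.77778
PV of perpetuity: 25277.77778 / (1+0.108)^6 = 13661.56111
Total PV = 44677.75640 + 13661.56111 = 58339.31752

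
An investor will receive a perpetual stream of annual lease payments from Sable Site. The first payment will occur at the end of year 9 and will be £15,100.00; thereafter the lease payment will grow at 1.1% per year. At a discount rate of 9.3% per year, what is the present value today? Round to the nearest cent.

Value at end of year 8: C₁ / (r − g) = £15,100.00 / (0.093 − 0.011) = £184,146.3415
Discount to today: PV = £184,146.3415 / (1 + 0.093)^8 = £184,146.3415 / 2.036861 = £90,406.95

£90406.95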